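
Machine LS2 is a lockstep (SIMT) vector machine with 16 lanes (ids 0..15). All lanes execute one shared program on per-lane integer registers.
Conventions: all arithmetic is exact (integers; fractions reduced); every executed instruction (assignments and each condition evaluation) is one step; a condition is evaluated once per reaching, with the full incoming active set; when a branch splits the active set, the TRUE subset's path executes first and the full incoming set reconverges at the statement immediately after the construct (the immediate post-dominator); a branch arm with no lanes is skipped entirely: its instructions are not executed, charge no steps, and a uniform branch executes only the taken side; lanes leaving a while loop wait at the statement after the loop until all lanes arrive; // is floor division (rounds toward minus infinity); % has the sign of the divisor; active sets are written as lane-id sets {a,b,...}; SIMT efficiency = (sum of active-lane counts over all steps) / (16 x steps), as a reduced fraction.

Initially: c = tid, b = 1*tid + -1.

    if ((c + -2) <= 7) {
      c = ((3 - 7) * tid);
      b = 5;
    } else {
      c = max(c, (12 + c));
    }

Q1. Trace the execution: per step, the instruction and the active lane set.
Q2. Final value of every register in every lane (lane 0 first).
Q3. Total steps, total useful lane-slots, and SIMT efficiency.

step 0: eval ((c + -2) <= 7)         {0,1,2,3,4,5,6,7,8,9,10,11,12,13,14,15}
step 1: c <- ((3 - 7) * tid)         {0,1,2,3,4,5,6,7,8,9}
step 2: b <- 5                       {0,1,2,3,4,5,6,7,8,9}
step 3: c <- max(c, (12 + c))        {10,11,12,13,14,15}

Answer: 4 steps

c: 0,-4,-8,-12,-16,-20,-24,-28,-32,-36,22,23,24,25,26,27
b: 5,5,5,5,5,5,5,5,5,5,9,10,11,12,13,14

steps = 4; useful = 42; efficiency = 42/64 = 21/32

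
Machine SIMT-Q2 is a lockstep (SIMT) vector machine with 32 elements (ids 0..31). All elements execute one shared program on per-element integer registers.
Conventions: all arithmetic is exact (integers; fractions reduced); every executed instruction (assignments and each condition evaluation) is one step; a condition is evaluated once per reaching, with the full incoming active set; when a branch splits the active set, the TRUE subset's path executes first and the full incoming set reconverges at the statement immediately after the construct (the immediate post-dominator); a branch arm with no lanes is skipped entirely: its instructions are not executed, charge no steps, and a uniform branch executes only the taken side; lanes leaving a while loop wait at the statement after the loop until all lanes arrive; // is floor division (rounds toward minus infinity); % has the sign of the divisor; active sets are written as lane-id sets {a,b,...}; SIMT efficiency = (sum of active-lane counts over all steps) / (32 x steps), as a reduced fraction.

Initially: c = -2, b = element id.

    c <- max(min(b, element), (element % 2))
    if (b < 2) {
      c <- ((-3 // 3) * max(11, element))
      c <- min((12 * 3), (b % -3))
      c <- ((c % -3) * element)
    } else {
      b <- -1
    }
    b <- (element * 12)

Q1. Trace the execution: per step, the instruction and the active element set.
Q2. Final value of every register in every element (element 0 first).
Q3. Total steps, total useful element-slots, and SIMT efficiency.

step 0: c <- max(min(b, element), (element % 2)) {0,1,2,3,4,5,6,7,8,9,10,11,12,13,14,15,16,17,18,19,20,21,22,23,24,25,26,27,28,29,30,31}
step 1: eval (b < 2)                 {0,1,2,3,4,5,6,7,8,9,10,11,12,13,14,15,16,17,18,19,20,21,22,23,24,25,26,27,28,29,30,31}
step 2: c <- ((-3 // 3) * max(11, element)) {0,1}
step 3: c <- min((12 * 3), (b % -3)) {0,1}
step 4: c <- ((c % -3) * element)    {0,1}
step 5: b <- -1                      {2,3,4,5,6,7,8,9,10,11,12,13,14,15,16,17,18,19,20,21,22,23,24,25,26,27,28,29,30,31}
step 6: b <- (element * 12)          {0,1,2,3,4,5,6,7,8,9,10,11,12,13,14,15,16,17,18,19,20,21,22,23,24,25,26,27,28,29,30,31}

Answer: 7 steps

c: 0,-2,2,3,4,5,6,7,8,9,10,11,12,13,14,15,16,17,18,19,20,21,22,23,24,25,26,27,28,29,30,31
b: 0,12,24,36,48,60,72,84,96,108,120,132,144,156,168,180,192,204,216,228,240,252,264,276,288,300,312,324,336,348,360,372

steps = 7; useful = 132; efficiency = 132/224 = 33/56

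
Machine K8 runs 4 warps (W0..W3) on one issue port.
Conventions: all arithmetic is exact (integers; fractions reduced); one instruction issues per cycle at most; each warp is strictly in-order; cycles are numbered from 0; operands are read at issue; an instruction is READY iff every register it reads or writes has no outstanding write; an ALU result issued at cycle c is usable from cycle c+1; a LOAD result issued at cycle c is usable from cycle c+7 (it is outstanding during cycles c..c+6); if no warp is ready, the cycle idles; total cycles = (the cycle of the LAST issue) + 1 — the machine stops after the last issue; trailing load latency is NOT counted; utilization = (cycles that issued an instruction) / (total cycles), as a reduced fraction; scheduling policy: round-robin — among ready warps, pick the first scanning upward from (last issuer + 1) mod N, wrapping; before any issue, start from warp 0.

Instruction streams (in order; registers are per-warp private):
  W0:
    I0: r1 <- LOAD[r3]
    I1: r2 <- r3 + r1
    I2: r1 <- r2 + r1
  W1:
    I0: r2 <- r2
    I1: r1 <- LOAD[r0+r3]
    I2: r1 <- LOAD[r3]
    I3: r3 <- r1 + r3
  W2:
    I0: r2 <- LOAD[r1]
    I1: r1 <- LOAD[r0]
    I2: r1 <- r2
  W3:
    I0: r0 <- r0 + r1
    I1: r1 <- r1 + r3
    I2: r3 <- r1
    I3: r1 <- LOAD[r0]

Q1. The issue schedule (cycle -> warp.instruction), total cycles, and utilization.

cycle 0: W0.I0
cycle 1: W1.I0
cycle 2: W2.I0
cycle 3: W3.I0
cycle 4: W1.I1
cycle 5: W2.I1
cycle 6: W3.I1
cycle 7: W0.I1
cycle 8: W3.I2
cycle 9: W0.I2
cycle 10: W3.I3
cycle 11: W1.I2
cycle 12: W2.I2
cycle 13: idle
cycle 14: idle
cycle 15: idle
cycle 16: idle
cycle 17: idle
cycle 18: W1.I3

Answer: 19 cycles, utilization 14/19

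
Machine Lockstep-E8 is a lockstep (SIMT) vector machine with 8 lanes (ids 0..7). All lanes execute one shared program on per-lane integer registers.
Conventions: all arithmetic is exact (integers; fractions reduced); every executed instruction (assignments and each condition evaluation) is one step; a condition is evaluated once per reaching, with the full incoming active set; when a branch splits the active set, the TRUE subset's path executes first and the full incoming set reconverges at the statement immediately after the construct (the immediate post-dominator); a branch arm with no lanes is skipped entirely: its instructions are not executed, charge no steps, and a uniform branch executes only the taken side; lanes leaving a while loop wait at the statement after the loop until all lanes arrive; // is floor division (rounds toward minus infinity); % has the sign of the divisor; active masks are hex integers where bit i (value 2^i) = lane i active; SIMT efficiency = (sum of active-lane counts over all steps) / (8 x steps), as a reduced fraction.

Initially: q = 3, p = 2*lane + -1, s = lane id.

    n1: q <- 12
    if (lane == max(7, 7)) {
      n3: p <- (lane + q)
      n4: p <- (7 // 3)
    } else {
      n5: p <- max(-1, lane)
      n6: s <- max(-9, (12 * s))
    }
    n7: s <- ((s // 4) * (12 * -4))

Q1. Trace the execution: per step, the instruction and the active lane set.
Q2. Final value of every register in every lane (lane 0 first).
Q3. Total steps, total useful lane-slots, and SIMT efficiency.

step 0: q <- 12                      0xff
step 1: eval (lane == max(7, 7))     0xff
step 2: p <- (lane + q)              0x80
step 3: p <- (7 // 3)                0x80
step 4: p <- max(-1, lane)           0x7f
step 5: s <- max(-9, (12 * s))       0x7f
step 6: s <- ((s // 4) * (12 * -4))  0xff

Answer: 7 steps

q: 12,12,12,12,12,12,12,12
p: 0,1,2,3,4,5,6,2
s: 0,-144,-288,-432,-576,-720,-864,-48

steps = 7; useful = 40; efficiency = 40/56 = 5/7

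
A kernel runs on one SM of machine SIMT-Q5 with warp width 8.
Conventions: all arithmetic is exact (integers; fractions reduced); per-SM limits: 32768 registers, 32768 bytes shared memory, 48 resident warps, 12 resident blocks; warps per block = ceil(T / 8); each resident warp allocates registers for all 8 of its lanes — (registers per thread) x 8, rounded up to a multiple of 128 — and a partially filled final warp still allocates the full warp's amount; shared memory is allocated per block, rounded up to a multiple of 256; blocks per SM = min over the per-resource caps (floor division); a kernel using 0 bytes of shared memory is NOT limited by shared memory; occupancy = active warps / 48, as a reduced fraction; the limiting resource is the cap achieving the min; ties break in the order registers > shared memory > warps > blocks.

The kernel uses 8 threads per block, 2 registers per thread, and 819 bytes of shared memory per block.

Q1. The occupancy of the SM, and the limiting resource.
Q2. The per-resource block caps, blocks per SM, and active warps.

Answer: occupancy 1/4, limited by blocks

registers: 256 blocks
shared memory: 32 blocks
warps: 48 blocks
blocks: 12 blocks

Answer: 12 blocks, 12 active warps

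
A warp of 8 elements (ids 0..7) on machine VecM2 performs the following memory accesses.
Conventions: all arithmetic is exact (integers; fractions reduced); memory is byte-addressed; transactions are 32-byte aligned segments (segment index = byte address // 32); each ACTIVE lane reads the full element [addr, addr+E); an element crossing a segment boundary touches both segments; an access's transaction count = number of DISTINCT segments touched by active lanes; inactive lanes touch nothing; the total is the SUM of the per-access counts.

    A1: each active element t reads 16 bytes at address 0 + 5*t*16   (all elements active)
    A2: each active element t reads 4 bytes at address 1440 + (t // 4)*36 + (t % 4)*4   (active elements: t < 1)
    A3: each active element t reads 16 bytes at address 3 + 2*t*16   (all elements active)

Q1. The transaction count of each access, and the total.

A1: 8 transactions
A2: 1 transaction
A3: 8 transactions

Answer: 8,1,8; total 17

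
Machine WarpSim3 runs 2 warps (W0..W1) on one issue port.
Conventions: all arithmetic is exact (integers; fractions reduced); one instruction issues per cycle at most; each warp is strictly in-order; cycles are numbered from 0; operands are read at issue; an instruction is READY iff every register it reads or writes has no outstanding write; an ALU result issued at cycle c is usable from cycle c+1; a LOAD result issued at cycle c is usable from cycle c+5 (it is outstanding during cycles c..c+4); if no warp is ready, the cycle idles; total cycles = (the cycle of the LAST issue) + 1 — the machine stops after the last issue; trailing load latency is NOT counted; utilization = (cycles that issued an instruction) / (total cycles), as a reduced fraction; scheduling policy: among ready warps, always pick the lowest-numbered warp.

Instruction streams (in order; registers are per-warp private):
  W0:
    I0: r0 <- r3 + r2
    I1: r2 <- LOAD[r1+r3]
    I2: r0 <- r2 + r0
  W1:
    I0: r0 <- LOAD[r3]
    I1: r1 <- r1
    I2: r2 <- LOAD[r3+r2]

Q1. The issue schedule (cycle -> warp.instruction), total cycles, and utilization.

cycle 0: W0.I0
cycle 1: W0.I1
cycle 2: W1.I0
cycle 3: W1.I1
cycle 4: W1.I2
cycle 5: idle
cycle 6: W0.I2

Answer: 7 cycles, utilization 6/7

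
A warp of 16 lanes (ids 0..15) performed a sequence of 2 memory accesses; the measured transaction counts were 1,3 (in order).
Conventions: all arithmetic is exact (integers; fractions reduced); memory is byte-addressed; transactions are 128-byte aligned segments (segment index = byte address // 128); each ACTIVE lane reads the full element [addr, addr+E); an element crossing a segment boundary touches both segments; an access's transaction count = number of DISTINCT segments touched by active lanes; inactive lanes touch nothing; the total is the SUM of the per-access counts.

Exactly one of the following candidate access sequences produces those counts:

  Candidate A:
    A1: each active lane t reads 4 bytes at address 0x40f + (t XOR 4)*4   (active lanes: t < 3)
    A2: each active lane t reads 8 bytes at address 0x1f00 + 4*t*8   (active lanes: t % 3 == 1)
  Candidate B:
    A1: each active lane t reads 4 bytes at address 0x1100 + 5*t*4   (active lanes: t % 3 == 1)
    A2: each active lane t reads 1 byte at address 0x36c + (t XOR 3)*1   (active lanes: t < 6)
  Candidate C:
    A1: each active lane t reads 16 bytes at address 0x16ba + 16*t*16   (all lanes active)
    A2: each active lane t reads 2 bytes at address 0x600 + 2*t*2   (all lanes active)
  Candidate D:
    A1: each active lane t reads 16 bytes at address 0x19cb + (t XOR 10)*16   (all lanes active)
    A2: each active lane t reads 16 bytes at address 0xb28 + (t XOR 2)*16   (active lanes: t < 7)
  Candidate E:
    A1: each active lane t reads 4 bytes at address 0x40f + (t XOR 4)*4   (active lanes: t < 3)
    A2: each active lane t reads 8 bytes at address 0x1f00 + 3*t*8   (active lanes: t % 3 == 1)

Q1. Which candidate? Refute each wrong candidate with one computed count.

A: A2 gives 4 transactions, not 3
B: A1 gives 3 transactions, not 1
C: A1 gives 16 transactions, not 1
D: A1 gives 3 transactions, not 1
E: all counts match (1,3)

Answer: E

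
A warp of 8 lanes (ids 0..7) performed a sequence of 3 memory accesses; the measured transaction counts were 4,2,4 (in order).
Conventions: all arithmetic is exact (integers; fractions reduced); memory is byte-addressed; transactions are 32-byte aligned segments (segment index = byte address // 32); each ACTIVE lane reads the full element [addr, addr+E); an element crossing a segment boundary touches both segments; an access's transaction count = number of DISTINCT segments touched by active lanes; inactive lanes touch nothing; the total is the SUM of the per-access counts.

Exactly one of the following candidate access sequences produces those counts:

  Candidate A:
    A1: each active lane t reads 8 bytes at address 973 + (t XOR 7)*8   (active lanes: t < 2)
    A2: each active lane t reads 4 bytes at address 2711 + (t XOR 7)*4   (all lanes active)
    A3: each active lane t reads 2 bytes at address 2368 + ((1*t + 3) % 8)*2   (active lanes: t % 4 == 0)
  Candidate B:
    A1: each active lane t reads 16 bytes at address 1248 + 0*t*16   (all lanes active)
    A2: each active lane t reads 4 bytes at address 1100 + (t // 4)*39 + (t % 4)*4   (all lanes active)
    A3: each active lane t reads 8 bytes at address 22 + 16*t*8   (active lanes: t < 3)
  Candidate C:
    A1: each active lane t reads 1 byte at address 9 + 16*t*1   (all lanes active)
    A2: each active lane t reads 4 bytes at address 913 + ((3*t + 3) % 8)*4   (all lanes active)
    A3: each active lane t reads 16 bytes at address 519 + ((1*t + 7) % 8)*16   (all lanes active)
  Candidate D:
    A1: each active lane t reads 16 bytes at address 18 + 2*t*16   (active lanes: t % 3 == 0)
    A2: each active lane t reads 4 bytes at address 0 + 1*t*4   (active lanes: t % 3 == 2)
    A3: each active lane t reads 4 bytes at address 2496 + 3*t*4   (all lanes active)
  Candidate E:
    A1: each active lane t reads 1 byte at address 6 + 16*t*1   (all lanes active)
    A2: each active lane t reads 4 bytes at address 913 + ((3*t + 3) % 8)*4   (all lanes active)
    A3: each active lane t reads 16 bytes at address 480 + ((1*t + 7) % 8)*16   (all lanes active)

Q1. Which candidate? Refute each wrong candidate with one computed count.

A: A1 gives 2 transactions, not 4
B: A1 gives 1 transaction, not 4
C: A3 gives 5 transactions, not 4
D: A1 gives 6 transactions, not 4
E: all counts match (4,2,4)

Answer: E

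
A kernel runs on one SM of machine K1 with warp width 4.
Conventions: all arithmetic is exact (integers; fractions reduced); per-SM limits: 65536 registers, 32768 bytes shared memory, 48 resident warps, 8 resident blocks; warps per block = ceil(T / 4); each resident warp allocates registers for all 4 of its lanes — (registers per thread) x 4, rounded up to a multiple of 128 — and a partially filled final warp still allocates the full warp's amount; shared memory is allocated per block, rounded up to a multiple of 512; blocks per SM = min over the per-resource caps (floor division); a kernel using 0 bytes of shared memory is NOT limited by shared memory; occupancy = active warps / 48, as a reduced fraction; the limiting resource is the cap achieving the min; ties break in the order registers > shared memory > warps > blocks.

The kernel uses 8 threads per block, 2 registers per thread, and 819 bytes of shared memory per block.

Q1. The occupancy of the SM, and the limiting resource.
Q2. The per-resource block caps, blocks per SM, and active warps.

Answer: occupancy 1/3, limited by blocks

registers: 256 blocks
shared memory: 32 blocks
warps: 24 blocks
blocks: 8 blocks

Answer: 8 blocks, 16 active warps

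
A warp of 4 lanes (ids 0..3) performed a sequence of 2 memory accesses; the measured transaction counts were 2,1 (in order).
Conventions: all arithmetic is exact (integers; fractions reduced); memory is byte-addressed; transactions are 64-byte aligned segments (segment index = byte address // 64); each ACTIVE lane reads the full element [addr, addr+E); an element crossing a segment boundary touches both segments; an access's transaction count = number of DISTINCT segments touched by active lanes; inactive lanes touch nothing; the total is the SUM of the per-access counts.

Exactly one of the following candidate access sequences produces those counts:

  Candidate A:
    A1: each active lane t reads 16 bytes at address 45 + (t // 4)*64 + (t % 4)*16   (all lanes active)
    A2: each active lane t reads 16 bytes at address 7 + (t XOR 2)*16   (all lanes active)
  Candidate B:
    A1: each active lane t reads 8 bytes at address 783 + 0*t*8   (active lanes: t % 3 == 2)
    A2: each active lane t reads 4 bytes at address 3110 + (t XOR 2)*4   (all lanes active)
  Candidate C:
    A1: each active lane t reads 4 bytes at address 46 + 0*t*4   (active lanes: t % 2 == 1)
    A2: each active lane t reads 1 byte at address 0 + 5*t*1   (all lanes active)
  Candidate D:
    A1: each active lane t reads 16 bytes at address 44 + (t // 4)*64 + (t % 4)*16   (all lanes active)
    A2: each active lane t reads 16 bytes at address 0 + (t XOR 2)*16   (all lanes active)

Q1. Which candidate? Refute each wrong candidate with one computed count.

A: A2 gives 2 transactions, not 1
B: A1 gives 1 transaction, not 2
C: A1 gives 1 transaction, not 2
D: all counts match (2,1)

Answer: D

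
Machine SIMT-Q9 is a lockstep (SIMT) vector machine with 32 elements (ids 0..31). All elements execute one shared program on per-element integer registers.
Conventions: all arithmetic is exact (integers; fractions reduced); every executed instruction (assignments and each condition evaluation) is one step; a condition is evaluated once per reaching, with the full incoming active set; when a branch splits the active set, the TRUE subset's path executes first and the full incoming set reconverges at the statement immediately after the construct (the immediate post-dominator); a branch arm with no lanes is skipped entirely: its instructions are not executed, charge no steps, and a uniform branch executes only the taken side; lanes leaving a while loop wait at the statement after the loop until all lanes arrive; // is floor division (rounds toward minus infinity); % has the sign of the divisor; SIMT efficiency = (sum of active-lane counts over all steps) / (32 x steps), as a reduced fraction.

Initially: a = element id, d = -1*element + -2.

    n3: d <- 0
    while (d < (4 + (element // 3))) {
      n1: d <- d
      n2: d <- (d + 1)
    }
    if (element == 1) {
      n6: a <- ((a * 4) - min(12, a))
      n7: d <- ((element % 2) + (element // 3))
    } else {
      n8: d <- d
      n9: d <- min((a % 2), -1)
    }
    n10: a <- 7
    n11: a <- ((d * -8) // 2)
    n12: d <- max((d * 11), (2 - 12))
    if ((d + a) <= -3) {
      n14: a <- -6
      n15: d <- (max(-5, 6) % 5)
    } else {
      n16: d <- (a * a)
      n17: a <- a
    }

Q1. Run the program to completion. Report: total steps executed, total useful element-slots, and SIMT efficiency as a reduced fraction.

Answer: 57 steps, 1201 useful, 1201/1824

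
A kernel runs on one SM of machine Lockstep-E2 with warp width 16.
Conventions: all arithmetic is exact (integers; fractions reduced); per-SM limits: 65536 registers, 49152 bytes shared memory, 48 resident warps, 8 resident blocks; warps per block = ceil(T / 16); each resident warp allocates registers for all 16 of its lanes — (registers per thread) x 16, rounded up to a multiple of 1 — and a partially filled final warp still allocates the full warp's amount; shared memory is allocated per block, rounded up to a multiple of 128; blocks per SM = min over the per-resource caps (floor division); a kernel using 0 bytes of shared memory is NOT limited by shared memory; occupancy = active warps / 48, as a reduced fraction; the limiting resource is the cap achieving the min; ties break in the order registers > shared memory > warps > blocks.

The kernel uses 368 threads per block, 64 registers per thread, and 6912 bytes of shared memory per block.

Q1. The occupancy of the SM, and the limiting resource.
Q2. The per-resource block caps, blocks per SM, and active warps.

Answer: occupancy 23/24, limited by registers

registers: 2 blocks
shared memory: 7 blocks
warps: 2 blocks
blocks: 8 blocks

Answer: 2 blocks, 46 active warps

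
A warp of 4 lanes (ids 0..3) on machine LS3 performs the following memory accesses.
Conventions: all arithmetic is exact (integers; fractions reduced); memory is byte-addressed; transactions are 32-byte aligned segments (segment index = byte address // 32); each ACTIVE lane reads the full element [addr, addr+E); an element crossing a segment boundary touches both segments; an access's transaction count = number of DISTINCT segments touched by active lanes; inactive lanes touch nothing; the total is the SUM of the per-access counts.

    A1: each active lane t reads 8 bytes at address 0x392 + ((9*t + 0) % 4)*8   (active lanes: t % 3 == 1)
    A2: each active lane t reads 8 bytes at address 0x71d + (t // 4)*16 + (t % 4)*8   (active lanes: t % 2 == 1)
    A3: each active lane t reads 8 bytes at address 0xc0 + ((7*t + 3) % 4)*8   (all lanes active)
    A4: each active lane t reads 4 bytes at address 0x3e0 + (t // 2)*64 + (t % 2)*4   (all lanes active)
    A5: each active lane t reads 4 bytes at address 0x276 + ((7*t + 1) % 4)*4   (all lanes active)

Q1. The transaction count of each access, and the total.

A1: 2 transactions
A2: 1 transaction
A3: 1 transaction
A4: 2 transactions
A5: 2 transactions

Answer: 2,1,1,2,2; total 8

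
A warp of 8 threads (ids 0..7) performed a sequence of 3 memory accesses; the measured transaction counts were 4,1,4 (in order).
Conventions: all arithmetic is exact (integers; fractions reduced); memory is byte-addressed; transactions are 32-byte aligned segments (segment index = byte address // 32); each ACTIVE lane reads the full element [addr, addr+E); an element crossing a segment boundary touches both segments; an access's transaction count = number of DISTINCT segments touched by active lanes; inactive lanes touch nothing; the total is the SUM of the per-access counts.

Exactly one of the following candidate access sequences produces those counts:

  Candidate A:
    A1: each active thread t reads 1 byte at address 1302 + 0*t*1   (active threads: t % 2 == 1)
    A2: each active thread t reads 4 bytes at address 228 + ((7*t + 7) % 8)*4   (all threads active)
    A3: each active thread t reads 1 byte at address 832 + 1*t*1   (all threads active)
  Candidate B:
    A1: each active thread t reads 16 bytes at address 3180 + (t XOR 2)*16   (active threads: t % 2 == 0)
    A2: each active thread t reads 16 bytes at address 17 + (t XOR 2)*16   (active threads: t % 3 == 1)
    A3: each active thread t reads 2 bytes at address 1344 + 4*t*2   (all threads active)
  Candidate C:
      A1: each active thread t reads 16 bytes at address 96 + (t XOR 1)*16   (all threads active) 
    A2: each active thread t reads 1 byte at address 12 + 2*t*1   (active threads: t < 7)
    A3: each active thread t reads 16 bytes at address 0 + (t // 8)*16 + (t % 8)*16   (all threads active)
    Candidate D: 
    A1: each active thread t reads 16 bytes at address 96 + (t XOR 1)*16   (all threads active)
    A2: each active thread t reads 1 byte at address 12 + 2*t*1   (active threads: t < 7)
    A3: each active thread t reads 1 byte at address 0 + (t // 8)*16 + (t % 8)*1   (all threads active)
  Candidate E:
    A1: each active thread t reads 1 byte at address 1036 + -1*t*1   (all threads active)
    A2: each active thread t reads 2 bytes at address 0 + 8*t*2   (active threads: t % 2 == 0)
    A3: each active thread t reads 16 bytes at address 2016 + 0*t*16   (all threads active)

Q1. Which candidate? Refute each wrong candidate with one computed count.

A: A1 gives 1 transaction, not 4
B: A2 gives 3 transactions, not 1
D: A3 gives 1 transaction, not 4
E: A1 gives 1 transaction, not 4
C: all counts match (4,1,4)

Answer: C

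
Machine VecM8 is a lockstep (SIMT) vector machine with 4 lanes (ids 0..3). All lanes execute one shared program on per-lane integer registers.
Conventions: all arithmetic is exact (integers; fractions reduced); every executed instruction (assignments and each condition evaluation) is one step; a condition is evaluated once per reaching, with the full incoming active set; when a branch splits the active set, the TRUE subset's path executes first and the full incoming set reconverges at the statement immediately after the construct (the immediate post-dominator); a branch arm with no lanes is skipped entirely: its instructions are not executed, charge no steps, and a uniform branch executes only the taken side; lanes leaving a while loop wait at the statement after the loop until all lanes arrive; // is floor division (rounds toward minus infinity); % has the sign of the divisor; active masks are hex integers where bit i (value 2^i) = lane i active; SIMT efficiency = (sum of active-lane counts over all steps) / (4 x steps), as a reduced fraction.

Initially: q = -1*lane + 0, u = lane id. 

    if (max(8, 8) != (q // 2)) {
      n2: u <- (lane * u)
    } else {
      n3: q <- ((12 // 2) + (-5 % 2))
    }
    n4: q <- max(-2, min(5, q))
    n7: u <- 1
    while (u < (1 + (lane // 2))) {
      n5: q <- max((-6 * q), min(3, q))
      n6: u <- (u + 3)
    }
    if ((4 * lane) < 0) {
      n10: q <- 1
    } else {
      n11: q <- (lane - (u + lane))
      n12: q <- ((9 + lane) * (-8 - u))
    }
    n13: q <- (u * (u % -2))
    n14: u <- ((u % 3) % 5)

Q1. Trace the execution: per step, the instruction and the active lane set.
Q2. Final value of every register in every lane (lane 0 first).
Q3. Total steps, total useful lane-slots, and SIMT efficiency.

step 0: eval (max(8, 8) != (q // 2)) 0xf
step 1: u <- (lane * u)              0xf
step 2: q <- max(-2, min(5, q))      0xf
step 3: u <- 1                       0xf
step 4: eval (u < (1 + (lane // 2))) 0xf
step 5: q <- max((-6 * q), min(3, q)) 0xc
step 6: u <- (u + 3)                 0xc
step 7: eval (u < (1 + (lane // 2))) 0xc
step 8: eval ((4 * lane) < 0)        0xf
step 9: q <- (lane - (u + lane))     0xf
step 10: q <- ((9 + lane) * (-8 - u)) 0xf
step 11: q <- (u * (u % -2))          0xf
step 12: u <- ((u % 3) % 5)           0xf

Answer: 13 steps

q: -1,-1,0,0
u: 1,1,1,1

steps = 13; useful = 46; efficiency = 46/52 = 23/26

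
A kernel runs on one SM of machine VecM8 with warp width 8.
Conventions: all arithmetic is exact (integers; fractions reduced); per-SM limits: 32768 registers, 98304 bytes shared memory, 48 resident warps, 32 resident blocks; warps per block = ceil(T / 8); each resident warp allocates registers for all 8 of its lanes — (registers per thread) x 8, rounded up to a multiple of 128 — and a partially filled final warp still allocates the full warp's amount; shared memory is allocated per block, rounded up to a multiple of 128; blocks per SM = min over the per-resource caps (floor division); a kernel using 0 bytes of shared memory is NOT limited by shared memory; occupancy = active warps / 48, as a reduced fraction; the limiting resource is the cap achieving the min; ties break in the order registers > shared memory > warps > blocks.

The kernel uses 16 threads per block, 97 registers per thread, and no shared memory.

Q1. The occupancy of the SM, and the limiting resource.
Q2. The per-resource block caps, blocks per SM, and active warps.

Answer: occupancy 3/4, limited by registers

registers: 18 blocks
shared memory: no limit (kernel uses none)
warps: 24 blocks
blocks: 32 blocks

Answer: 18 blocks, 36 active warps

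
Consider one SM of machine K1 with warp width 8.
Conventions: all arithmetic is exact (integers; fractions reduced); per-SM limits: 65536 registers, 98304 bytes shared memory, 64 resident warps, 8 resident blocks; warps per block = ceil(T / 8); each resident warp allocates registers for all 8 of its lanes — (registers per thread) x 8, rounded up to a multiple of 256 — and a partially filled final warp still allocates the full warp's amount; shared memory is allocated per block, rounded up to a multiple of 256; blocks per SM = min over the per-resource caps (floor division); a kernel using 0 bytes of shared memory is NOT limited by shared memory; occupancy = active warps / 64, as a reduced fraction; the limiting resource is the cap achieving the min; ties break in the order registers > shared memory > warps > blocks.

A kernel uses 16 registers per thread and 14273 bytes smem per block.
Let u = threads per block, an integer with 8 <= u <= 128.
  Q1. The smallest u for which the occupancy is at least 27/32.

Answer: u = 65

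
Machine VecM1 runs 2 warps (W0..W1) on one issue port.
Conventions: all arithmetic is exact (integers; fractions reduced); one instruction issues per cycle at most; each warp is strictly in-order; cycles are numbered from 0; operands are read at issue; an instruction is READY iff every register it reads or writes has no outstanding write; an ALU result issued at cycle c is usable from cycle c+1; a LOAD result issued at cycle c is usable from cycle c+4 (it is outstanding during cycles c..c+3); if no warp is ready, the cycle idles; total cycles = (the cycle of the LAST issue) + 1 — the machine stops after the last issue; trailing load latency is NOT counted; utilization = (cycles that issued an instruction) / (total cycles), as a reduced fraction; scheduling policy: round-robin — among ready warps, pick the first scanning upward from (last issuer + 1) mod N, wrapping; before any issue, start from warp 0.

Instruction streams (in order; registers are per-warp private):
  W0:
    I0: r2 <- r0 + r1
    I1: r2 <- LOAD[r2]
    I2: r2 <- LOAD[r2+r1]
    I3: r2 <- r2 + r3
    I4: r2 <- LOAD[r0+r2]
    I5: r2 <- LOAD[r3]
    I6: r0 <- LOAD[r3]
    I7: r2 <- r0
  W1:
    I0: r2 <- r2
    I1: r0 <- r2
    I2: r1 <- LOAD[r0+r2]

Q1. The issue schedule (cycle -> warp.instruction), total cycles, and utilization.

cycle 0: W0.I0
cycle 1: W1.I0
cycle 2: W0.I1
cycle 3: W1.I1
cycle 4: W1.I2
cycle 5: idle
cycle 6: W0.I2
cycle 7: idle
cycle 8: idle
cycle 9: idle
cycle 10: W0.I3
cycle 11: W0.I4
cycle 12: idle
cycle 13: idle
cycle 14: idle
cycle 15: W0.I5
cycle 16: W0.I6
cycle 17: idle
cycle 18: idle
cycle 19: idle
cycle 20: W0.I7

Answer: 21 cycles, utilization 11/21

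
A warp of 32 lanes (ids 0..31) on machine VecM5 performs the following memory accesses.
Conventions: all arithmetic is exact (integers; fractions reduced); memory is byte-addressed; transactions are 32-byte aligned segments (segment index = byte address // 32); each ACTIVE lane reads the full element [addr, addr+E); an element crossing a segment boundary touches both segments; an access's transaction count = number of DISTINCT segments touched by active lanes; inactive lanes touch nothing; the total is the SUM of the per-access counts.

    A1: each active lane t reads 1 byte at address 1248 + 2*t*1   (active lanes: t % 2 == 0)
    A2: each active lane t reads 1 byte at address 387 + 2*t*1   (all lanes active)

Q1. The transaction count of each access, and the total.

A1: 2 transactions
A2: 3 transactions

Answer: 2,3; total 5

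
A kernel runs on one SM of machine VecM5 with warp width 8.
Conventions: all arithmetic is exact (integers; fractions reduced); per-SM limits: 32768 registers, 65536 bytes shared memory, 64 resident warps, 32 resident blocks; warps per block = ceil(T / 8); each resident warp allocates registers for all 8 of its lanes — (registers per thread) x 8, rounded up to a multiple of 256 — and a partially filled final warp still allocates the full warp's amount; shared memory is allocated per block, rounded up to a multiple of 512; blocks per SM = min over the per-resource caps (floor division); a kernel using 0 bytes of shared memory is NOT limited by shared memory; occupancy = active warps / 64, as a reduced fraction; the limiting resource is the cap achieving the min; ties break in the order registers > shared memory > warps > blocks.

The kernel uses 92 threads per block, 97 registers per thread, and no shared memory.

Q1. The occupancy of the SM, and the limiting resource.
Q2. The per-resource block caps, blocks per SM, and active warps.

Answer: occupancy 3/8, limited by registers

registers: 2 blocks
shared memory: no limit (kernel uses none)
warps: 5 blocks
blocks: 32 blocks

Answer: 2 blocks, 24 active warps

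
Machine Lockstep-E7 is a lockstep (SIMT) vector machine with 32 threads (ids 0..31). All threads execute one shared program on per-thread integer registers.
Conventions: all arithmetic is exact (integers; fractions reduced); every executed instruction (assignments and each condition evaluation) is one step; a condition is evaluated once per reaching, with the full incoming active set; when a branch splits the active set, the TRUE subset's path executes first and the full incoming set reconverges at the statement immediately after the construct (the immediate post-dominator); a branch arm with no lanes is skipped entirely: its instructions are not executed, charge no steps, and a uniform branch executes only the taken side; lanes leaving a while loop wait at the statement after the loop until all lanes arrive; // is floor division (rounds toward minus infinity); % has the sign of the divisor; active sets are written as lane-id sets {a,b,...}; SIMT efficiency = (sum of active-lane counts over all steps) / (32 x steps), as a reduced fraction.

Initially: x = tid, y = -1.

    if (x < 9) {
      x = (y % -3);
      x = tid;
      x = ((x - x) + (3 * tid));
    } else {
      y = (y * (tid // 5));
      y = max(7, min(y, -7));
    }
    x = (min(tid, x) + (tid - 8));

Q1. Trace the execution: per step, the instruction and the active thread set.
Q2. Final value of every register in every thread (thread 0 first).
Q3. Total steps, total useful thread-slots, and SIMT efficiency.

step 0: eval (x < 9)                 {0,1,2,3,4,5,6,7,8,9,10,11,12,13,14,15,16,17,18,19,20,21,22,23,24,25,26,27,28,29,30,31}
step 1: x <- (y % -3)                {0,1,2,3,4,5,6,7,8}
step 2: x <- tid                     {0,1,2,3,4,5,6,7,8}
step 3: x <- ((x - x) + (3 * tid))   {0,1,2,3,4,5,6,7,8}
step 4: y <- (y * (tid // 5))        {9,10,11,12,13,14,15,16,17,18,19,20,21,22,23,24,25,26,27,28,29,30,31}
step 5: y <- max(7, min(y, -7))      {9,10,11,12,13,14,15,16,17,18,19,20,21,22,23,24,25,26,27,28,29,30,31}
step 6: x <- (min(tid, x) + (tid - 8)) {0,1,2,3,4,5,6,7,8,9,10,11,12,13,14,15,16,17,18,19,20,21,22,23,24,25,26,27,28,29,30,31}

Answer: 7 steps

x: -8,-6,-4,-2,0,2,4,6,8,10,12,14,16,18,20,22,24,26,28,30,32,34,36,38,40,42,44,46,48,50,52,54
y: -1,-1,-1,-1,-1,-1,-1,-1,-1,7,7,7,7,7,7,7,7,7,7,7,7,7,7,7,7,7,7,7,7,7,7,7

steps = 7; useful = 137; efficiency = 137/224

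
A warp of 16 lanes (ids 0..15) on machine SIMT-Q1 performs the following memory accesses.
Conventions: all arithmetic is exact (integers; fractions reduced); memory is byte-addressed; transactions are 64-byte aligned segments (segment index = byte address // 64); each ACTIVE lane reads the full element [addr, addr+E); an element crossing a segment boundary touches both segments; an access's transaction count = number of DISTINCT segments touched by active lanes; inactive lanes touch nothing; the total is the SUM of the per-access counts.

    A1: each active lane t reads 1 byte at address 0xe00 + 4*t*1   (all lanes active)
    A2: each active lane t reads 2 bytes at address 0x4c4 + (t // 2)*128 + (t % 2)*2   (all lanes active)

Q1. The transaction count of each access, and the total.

A1: 1 transaction
A2: 8 transactions

Answer: 1,8; total 9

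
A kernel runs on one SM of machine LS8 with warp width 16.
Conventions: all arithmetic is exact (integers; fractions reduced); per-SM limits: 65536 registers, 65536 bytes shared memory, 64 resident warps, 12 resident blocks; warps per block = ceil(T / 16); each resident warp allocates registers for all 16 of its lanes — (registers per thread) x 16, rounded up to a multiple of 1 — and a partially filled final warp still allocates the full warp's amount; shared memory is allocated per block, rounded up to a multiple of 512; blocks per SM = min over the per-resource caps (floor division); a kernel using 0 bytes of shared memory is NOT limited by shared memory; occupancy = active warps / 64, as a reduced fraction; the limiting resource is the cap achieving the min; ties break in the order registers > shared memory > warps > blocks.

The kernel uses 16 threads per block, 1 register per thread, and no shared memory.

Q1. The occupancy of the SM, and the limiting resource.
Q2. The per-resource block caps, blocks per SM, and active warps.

Answer: occupancy 3/16, limited by blocks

registers: 4096 blocks
shared memory: no limit (kernel uses none)
warps: 64 blocks
blocks: 12 blocks

Answer: 12 blocks, 12 active warps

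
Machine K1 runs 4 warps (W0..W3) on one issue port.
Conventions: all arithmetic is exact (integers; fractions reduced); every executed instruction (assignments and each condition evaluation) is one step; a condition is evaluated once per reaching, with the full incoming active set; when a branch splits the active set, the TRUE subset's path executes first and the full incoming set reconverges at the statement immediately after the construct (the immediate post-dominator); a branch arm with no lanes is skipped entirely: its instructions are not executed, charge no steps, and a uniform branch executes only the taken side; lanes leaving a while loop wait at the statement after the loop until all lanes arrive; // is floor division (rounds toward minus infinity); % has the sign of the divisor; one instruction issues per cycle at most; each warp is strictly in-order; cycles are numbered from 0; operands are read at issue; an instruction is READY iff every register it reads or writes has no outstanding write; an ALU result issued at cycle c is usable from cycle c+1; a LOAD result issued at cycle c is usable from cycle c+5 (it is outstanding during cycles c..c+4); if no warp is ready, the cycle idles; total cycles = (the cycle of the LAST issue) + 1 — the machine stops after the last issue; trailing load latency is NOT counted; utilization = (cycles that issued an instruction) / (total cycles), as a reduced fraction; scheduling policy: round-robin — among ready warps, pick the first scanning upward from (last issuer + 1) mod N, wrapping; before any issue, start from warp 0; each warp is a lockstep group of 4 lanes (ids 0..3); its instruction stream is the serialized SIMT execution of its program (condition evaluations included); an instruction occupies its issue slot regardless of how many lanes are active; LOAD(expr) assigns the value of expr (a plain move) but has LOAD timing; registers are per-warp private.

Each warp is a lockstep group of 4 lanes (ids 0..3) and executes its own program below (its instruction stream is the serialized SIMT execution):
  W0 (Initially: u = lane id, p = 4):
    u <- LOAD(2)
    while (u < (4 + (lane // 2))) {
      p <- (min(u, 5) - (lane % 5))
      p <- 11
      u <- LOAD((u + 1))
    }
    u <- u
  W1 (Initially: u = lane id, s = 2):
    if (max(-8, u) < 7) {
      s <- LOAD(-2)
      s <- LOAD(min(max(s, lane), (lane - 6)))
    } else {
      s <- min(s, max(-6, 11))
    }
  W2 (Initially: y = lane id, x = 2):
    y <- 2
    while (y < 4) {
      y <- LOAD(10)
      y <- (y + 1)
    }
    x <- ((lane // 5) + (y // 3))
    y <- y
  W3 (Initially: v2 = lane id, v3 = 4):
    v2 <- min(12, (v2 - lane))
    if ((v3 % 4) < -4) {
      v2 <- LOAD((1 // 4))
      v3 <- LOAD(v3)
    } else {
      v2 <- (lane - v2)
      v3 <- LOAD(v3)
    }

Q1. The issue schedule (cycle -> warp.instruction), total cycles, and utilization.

cycle 0: W0.I0
cycle 1: W1.I0
cycle 2: W2.I0
cycle 3: W3.I0
cycle 4: W1.I1
cycle 5: W2.I1
cycle 6: W3.I1
cycle 7: W0.I1
cycle 8: W2.I2
cycle 9: W3.I2
cycle 10: W0.I2
cycle 11: W1.I2
cycle 12: W3.I3
cycle 13: W0.I3
cycle 14: W2.I3
cycle 15: W0.I4
cycle 16: W2.I4
cycle 17: W2.I5
cycle 18: W2.I6
cycle 19: idle
cycle 20: W0.I5
cycle 21: W0.I6
cycle 22: W0.I7
cycle 23: W0.I8
cycle 24: idle
cycle 25: idle
cycle 26: idle
cycle 27: idle
cycle 28: W0.I9
cycle 29: W0.I10
cycle 30: W0.I11
cycle 31: W0.I12
cycle 32: idle
cycle 33: idle
cycle 34: idle
cycle 35: idle
cycle 36: W0.I13
cycle 37: W0.I14

Answer: 38 cycles, utilization 29/38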